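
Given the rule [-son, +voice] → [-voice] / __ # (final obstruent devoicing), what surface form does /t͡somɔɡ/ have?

[t͡somɔk]

/ɡ/ satisfies [-son, +voice] and sits in __ #. The [-voice] counterpart of the voiced velar stop is /k/. Other segments in /t͡somɔɡ/ either fail the structural description or are not in the environment, so the surface form is [t͡somɔk].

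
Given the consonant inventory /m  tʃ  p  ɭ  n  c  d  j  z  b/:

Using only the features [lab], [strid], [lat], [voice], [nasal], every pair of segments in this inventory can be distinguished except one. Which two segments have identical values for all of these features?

Both /d/ and /j/ are [−labial], [−strident], [−lateral], [+voice], [−nasal]. Since the list omits [sonorant], [continuant] and [dorsal] — which do distinguish the voiced alveolar stop from the palatal glide — this pair collapses; all other pairs remain distinct.

d, j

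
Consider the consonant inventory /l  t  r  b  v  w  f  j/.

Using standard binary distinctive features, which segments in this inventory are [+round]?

w

The [+round] segments here are /w/; the remaining /l, t, r, b, v, f, j/ are [-round].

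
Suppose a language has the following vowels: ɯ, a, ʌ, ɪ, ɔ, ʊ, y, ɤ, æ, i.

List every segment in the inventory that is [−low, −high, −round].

ʌ, ɤ

First, the [−low] segments are /ɯ, ʌ, ɪ, ɔ, ʊ, y, ɤ, i/.
Within that set, [−high] gives /ʌ, ɔ, ɤ/.
Of those, [−round] leaves /ʌ, ɤ/.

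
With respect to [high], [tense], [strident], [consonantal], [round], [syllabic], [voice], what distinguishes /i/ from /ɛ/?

[high], [tense]

/i/ (high front unrounded tense vowel) and /ɛ/ (mid front unrounded lax vowel) agree on [−strident], [−consonantal], [−round], [+syllabic], [+voice]. They differ on [high] (/i/ [+], /ɛ/ [−]), [tense] (/i/ [+], /ɛ/ [−]).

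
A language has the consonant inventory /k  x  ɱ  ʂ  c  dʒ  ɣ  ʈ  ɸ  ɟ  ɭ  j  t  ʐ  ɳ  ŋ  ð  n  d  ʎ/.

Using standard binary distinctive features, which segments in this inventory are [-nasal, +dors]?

Checking each segment against [-nasal], [+dorsal]: /k/ (voiceless velar stop), /x/ (voiceless velar fricative), /c/ (voiceless palatal stop), /ɣ/ (voiced velar fricative), /ɟ/ (voiced palatal stop), /j/ (palatal glide), among others, satisfy every feature; every other segment in the inventory fails at least one.

k, x, c, ɣ, ɟ, j, ʎ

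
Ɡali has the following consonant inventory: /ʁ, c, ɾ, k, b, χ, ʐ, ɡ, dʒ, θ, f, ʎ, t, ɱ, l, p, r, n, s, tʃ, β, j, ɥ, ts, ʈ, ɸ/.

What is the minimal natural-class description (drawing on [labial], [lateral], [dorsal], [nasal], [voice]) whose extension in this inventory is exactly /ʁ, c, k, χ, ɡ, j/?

[-lateral, -labial, +dorsal]

/ʁ, c, k, χ, ɡ, j/ are all [-lateral], [-labial], [+dorsal], and no other segment in the inventory matches all three values. Dropping any one of them over-generates: [-labial, +dorsal] alone would also admit /ʎ/; [-lateral, +dorsal] alone would also admit /ɥ/; [-lateral, -labial] alone would also admit /ɾ, ʐ, dʒ, θ, …/. No other combination of two listed features picks out exactly this set either, so fewer than three features will not do.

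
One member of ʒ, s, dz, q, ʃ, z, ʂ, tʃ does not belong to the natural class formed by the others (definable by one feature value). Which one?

The remaining segments after removing /q/ share [+strident]; /q/ (voiceless uvular stop) is [−strident]. For every other candidate removal, the leftover set fails to share any single feature value that the removed segment lacks.

q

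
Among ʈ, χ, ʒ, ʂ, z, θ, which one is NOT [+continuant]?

/ʈ/ is the voiceless retroflex stop, which is [-continuant]; the rest — /χ, z, θ, ʂ, ʒ/ — are [+continuant].

ʈ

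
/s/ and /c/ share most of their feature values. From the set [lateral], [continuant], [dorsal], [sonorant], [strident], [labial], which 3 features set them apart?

[continuant], [strident], [dorsal]

The two segments share [−lateral], [−sonorant], [−labial]. The only features from the list on which they differ: /s/ is [+continuant] while /c/ is [−continuant]; /s/ is [+strident] while /c/ is [−strident]; /s/ is [−dorsal] while /c/ is [+dorsal].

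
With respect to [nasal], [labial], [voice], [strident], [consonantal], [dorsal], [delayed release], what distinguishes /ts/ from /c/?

[strident], [delayed release], [dorsal]

/ts/ is the voiceless alveolar affricate and /c/ is the voiceless palatal stop. Both are [-nasal], [-labial], [-voice], [+consonantal]. /ts/ is [+strident] while /c/ is [-strident]; /ts/ is [+delayed release] while /c/ is [-delayed release]; /ts/ is [-dorsal] while /c/ is [+dorsal], so the distinguishing features are [strident], [delayed release], [dorsal].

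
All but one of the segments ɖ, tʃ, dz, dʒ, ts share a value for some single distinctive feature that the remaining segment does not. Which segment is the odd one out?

[delayed release] (equivalently [strident]) groups all but one: /ts, tʃ, dʒ, dz/ share [+delayed release] while /ɖ/ (voiced retroflex stop) alone is [−delayed release]. Removing any other segment would not leave a single-feature class that excludes it.

ɖ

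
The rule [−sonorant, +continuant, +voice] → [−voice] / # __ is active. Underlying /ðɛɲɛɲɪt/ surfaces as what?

Only the initial segment /ð/ is both word-initial and matches the structural description. It is a voiced dental fricative, so [−sonorant, +continuant, +voice] holds; changing it to [−voice] with all other features held fixed yields /θ/ (voiceless dental fricative). No other segment meets both the structural description and the environment, so the output is [θɛɲɛɲɪt].

[θɛɲɛɲɪt]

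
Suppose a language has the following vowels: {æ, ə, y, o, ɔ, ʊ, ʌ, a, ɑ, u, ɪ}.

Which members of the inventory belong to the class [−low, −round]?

ə, ʌ, ɪ

Eliminate segments failing any feature: /æ, a, ɑ/ are [+low]; /y, o, ɔ, ʊ, u/ are [+round]. The remaining /ə, ʌ, ɪ/ satisfy [−low], [−round].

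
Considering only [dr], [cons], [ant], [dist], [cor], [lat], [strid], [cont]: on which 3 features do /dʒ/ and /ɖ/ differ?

[strident], [delayed release], [distributed]

/dʒ/ is the voiced postalveolar affricate and /ɖ/ is the voiced retroflex stop. Both are [+consonantal], [-anterior], [+coronal], [-lateral], [-continuant]. /dʒ/ is [+strident] while /ɖ/ is [-strident]; /dʒ/ is [+delayed release] while /ɖ/ is [-delayed release]; /dʒ/ is [+distributed] while /ɖ/ is [-distributed], so the distinguishing features are [strident], [delayed release], [distributed].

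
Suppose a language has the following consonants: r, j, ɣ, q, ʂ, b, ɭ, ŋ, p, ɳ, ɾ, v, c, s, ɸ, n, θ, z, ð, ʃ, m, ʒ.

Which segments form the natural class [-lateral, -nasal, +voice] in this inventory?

r, j, ɣ, b, ɾ, v, z, ð, ʒ

First, the [-lateral] segments are /r, j, ɣ, q, ʂ, b, ŋ, p, ɳ, ɾ, v, c, s, ɸ, n, θ, z, ð, ʃ, m, ʒ/.
Intersecting with [-nasal] gives /r, j, ɣ, q, ʂ, b, p, ɾ, v, c, s, ɸ, θ, z, ð, ʃ, ʒ/.
Intersecting with [+voice] leaves /r, j, ɣ, b, ɾ, v, z, ð, ʒ/.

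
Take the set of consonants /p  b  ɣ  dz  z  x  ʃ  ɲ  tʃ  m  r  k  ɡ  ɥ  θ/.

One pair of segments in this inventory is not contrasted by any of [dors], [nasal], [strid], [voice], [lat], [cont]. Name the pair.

ɥ, ɣ

On the given features, /ɥ/ and /ɣ/ have an identical profile: [+dorsal], [-nasal], [-strident], [+voice], [-lateral], [+continuant]. No other two segments in the inventory coincide on all 6 features. (They do differ in [sonorant], [labial], [round] and [back], which are not among the given features.)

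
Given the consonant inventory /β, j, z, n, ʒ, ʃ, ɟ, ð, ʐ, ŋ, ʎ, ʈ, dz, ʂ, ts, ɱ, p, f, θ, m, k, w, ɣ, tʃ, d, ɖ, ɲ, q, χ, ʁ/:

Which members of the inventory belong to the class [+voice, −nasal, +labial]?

The [+voice] segments are /β, j, z, n, ʒ, ɟ, ð, ʐ, ŋ, ʎ, dz, ɱ, m, w, ɣ, d, ɖ, ɲ, ʁ/.
Then [−nasal] gives /β, j, z, ʒ, ɟ, ð, ʐ, ʎ, dz, w, ɣ, d, ɖ, ʁ/.
Of those, [+labial] leaves /β, w/.

β, w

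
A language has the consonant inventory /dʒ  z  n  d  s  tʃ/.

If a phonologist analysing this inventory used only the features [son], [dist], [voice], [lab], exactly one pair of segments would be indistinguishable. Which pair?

On the given features, /z/ and /d/ have an identical profile: [−sonorant], [−distributed], [+voice], [−labial]. No other two segments in the inventory coincide on all 4 features. (They do differ in [continuant] and [strident], which are not among the given features.)

z, d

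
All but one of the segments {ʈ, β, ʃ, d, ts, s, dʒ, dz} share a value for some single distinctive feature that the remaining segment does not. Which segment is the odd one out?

/ʃ, ts, s, dz, d, ʈ, dʒ/ are all [+coronal], but /β/ (voiced bilabial fricative) is [−coronal]. No other single segment can be removed to leave a set sharing one feature value that the removed segment lacks, so /β/ is the odd one out.

β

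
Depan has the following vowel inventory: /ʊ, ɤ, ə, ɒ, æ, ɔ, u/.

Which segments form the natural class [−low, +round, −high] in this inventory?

ɔ

Eliminate segments failing any feature: /ʊ, u/ are [+high]; /ɤ, ə/ are [−round]; /ɒ, æ/ are [+low]. The remaining /ɔ/ satisfy [−low], [+round], [−high].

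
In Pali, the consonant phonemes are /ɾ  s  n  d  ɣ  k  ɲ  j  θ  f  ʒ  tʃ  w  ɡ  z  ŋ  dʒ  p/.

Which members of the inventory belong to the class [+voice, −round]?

ɾ, n, d, ɣ, ɲ, j, ʒ, ɡ, z, ŋ, dʒ

Eliminate segments failing any feature: /s, k, θ, f, tʃ, p/ are [−voice]; /w/ is [+round]. The remaining /ɾ, n, d, ɣ, ɲ, j, ʒ, ɡ, z, ŋ, dʒ/ satisfy [+voice], [−round].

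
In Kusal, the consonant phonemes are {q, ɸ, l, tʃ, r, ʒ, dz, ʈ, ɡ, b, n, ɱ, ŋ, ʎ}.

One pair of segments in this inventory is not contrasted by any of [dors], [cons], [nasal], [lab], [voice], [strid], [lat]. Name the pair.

On the given features, /dz/ and /ʒ/ have an identical profile: [−dorsal], [+consonantal], [−nasal], [−labial], [+voice], [+strident], [−lateral]. No other two segments in the inventory coincide on all 7 features. (They do differ in [continuant], [anterior] and [distributed], which are not among the given features.)

dz, ʒ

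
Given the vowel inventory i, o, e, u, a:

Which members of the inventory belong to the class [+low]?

a

The [+low] segments here are /a/; the remaining /i, o, e, u/ are [-low].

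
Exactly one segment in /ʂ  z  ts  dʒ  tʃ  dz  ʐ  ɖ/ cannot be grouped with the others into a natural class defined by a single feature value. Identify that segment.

ɖ

The remaining segments after removing /ɖ/ share [+strident]; /ɖ/ (voiced retroflex stop) is [−strident]. For every other candidate removal, the leftover set fails to share any single feature value that the removed segment lacks.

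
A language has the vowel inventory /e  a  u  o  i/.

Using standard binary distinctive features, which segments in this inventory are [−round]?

The [−round] segments here are /e, a, i/; the remaining /u, o/ are [+round].

e, a, i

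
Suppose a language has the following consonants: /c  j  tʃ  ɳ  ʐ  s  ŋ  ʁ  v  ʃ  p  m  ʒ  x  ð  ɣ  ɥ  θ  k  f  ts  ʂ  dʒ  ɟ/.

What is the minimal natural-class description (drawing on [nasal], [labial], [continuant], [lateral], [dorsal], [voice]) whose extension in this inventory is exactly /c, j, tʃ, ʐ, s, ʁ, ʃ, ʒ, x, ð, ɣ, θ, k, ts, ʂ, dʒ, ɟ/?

[−nasal, −labial]

The class [−nasal], [−labial] has exactly /c, j, tʃ, ʐ, s, ʁ, ʃ, ʒ, x, ð, ɣ, θ, k, ts, ʂ, dʒ, ɟ/ as its extension in this inventory. No smaller conjunction from the listed features achieves this: [−labial] alone would also admit /ɳ, ŋ/; [−nasal] alone would also admit /v, p, ɥ, f/; and checking the remaining single features turns up none with this extension.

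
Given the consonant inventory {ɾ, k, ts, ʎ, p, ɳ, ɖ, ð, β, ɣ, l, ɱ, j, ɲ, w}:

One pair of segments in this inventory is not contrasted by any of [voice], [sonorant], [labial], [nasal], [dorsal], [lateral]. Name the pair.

On the given features, /ð/ and /ɖ/ have an identical profile: [+voice], [−sonorant], [−labial], [−nasal], [−dorsal], [−lateral]. No other two segments in the inventory coincide on all 6 features. (They do differ in [continuant], [anterior] and [distributed], which are not among the given features.)

ð, ɖ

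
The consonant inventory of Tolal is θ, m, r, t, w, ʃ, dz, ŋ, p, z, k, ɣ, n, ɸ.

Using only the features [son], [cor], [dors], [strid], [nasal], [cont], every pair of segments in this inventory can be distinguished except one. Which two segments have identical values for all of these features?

z, ʃ

Both /z/ and /ʃ/ are [−sonorant], [+coronal], [−dorsal], [+strident], [−nasal], [+continuant]. Since the list omits [voice], [anterior] and [distributed] — which do distinguish the voiced alveolar fricative from the voiceless postalveolar fricative — this pair collapses; all other pairs remain distinct.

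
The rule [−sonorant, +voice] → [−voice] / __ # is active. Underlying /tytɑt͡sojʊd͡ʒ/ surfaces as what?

Only the final segment /d͡ʒ/ is both word-final and matches the structural description. It is a voiced postalveolar affricate, so [−sonorant, +voice] holds; changing it to [−voice] with all other features held fixed yields /t͡ʃ/ (voiceless postalveolar affricate). No other segment meets both the structural description and the environment, so the output is [tytɑt͡sojʊt͡ʃ].

[tytɑt͡sojʊt͡ʃ]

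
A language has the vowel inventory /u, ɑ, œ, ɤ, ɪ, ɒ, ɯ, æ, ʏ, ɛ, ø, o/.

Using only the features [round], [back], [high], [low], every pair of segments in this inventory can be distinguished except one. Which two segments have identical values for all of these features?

/œ/ (mid front rounded lax vowel) and /ø/ (mid front rounded tense vowel) are both [+round], [-back], [-high], [-low], so none of the listed features separates them. (They do differ in [tense], which is not among the given features.) Every other pair in the inventory differs on at least one listed feature.

œ, ø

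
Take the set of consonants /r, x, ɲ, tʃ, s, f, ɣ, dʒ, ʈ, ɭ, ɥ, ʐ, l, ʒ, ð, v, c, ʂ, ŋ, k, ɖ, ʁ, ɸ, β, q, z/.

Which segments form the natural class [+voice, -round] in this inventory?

r, ɲ, ɣ, dʒ, ɭ, ʐ, l, ʒ, ð, v, ŋ, ɖ, ʁ, β, z

Eliminate segments failing any feature: /x, tʃ, s, f, ʈ, c, ʂ, k, ɸ, q/ are [-voice]; /ɥ/ is [+round]. The remaining /r, ɲ, ɣ, dʒ, ɭ, ʐ, l, ʒ, ð, v, ŋ, ɖ, ʁ, β, z/ satisfy [+voice], [-round].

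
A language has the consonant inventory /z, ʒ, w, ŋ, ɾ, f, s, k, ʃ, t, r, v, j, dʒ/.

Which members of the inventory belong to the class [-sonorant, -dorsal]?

First, the [-sonorant] segments are /z, ʒ, f, s, k, ʃ, t, v, dʒ/.
Intersecting with [-dorsal] leaves /z, ʒ, f, s, ʃ, t, v, dʒ/.

z, ʒ, f, s, ʃ, t, v, dʒ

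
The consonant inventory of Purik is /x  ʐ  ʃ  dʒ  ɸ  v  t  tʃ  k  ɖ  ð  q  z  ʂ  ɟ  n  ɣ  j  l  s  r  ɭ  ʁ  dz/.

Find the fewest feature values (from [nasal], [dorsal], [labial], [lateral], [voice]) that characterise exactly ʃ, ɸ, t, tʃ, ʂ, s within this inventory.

[−voice, −dorsal]

Every target segment is [−voice], [−dorsal]; each remaining inventory member fails at least one of these. Each conjunct is needed — [−dorsal] alone would also admit /ʐ, dʒ, v, ɖ, …/; [−voice] alone would also admit /x, k, q/ — and no other single listed feature has exactly this extension, so two is the minimum.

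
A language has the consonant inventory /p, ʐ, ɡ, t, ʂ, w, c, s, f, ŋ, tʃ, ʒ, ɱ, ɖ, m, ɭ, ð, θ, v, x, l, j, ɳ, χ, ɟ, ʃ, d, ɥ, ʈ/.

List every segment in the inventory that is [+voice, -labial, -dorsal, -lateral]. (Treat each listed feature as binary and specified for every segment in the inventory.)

ʐ, ʒ, ɖ, ð, ɳ, d

Checking each segment against [+voice], [-labial], [-dorsal], [-lateral]: /ʐ/ (voiced retroflex fricative), /ʒ/ (voiced postalveolar fricative), /ɖ/ (voiced retroflex stop), /ð/ (voiced dental fricative), /ɳ/ (retroflex nasal), /d/ (voiced alveolar stop) satisfy every feature; every other segment in the inventory fails at least one.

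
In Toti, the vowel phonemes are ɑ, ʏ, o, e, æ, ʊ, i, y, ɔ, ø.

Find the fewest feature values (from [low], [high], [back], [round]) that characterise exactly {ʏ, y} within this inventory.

The class [+high], [-back], [+round] has exactly /ʏ, y/ as its extension in this inventory. No smaller conjunction from the listed features achieves this: [-back, +round] alone would also admit /ø/; [+high, +round] alone would also admit /ʊ/; [+high, -back] alone would also admit /i/; and checking the remaining two-feature bundles turns up none with this extension.

[+high, -back, +round]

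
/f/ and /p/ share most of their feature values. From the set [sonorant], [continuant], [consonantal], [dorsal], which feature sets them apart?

/f/ (voiceless labiodental fricative) and /p/ (voiceless bilabial stop) agree on [−sonorant], [+consonantal], [−dorsal]. They differ on [continuant] (/f/ [+], /p/ [−]).

[continuant]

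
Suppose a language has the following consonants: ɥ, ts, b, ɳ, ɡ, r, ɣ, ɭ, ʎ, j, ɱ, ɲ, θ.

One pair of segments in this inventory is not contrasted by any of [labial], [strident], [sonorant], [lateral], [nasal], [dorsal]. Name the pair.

On the given features, /ɡ/ and /ɣ/ have an identical profile: [−labial], [−strident], [−sonorant], [−lateral], [−nasal], [+dorsal]. No other two segments in the inventory coincide on all 6 features. (They do differ in [continuant], which is not among the given features.)

ɡ, ɣ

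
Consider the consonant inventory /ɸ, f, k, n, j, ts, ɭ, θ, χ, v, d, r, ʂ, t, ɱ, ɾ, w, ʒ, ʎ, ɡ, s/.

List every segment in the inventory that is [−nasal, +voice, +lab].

v, w

Checking each segment against [−nasal], [+voice], [+labial]: /v/ (voiced labiodental fricative), /w/ (labial-velar glide) satisfy every feature; every other segment in the inventory fails at least one.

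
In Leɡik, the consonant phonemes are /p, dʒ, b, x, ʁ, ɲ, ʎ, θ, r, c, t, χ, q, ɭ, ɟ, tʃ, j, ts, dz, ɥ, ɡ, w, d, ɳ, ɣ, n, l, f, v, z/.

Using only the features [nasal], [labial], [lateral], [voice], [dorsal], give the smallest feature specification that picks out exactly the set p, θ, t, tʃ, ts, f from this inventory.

/p, θ, t, tʃ, ts, f/ are all [−voice], [−dorsal], and no other segment in the inventory matches both values. Dropping any one of them over-generates: [−dorsal] alone would also admit /dʒ, b, r, ɭ, …/; [−voice] alone would also admit /x, c, χ, q/. No other single listed feature picks out exactly this set either, so fewer than two features will not do.

[−voice, −dorsal]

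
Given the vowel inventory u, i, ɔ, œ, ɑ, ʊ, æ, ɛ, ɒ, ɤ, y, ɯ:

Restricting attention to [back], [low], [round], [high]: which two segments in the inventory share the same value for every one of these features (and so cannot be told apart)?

u, ʊ

Both /u/ and /ʊ/ are [+back], [−low], [+round], [+high]. Since the list omits [tense] — which does distinguish the high back rounded tense vowel from the high back rounded lax vowel — this pair collapses; all other pairs remain distinct.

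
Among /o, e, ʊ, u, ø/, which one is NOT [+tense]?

/o, ø, e, u/ are all [+tense]; /ʊ/ (high back rounded lax vowel) is [−tense].

ʊ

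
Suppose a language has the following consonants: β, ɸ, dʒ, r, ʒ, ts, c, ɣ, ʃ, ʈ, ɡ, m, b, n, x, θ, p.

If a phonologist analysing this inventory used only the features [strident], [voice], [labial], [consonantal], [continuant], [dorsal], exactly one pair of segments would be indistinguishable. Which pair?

/m/ (bilabial nasal) and /b/ (voiced bilabial stop) are both [−strident], [+voice], [+labial], [+consonantal], [−continuant], [−dorsal], so none of the listed features separates them. (They do differ in [sonorant] and [nasal], which are not among the given features.) Every other pair in the inventory differs on at least one listed feature.

m, b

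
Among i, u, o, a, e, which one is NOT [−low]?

a

/e, u, o, i/ are all [−low]; /a/ (low unrounded vowel) is [+low].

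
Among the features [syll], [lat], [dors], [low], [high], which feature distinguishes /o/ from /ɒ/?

[low]

/o/ (mid back rounded tense vowel) and /ɒ/ (low back rounded vowel) agree on [+syllabic], [-lateral], [+dorsal], [-high]. They differ on [low] (/o/ [-], /ɒ/ [+]).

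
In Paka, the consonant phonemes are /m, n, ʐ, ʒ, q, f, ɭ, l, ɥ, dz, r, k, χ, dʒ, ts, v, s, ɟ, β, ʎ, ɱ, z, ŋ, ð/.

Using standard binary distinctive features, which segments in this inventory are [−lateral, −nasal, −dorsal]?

ʐ, ʒ, f, dz, r, dʒ, ts, v, s, β, z, ð

Eliminate segments failing any feature: /m, n, ɱ, ŋ/ are [+nasal]; /q, ɥ, k, χ, ɟ/ are [+dorsal]; /ɭ, l, ʎ/ are [+lateral]. The remaining /ʐ, ʒ, f, dz, r, dʒ, ts, v, s, β, z, ð/ satisfy [−lateral], [−nasal], [−dorsal].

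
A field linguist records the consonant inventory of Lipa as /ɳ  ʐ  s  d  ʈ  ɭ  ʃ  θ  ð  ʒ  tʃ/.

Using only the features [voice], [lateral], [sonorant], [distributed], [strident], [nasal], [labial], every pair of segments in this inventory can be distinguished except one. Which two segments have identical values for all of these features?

Both /ʃ/ and /tʃ/ are [−voice], [−lateral], [−sonorant], [+distributed], [+strident], [−nasal], [−labial]. Since the list omits [continuant] — which does distinguish the voiceless postalveolar fricative from the voiceless postalveolar affricate — this pair collapses; all other pairs remain distinct.

ʃ, tʃ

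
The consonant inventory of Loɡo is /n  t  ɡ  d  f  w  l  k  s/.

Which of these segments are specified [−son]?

t, ɡ, d, f, k, s

The [−sonorant] segments here are /t, ɡ, d, f, k, s/; the remaining /n, w, l/ are [+sonorant].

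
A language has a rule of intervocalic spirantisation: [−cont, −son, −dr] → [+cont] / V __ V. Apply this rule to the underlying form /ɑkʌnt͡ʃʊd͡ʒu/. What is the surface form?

[ɑxʌnt͡ʃʊd͡ʒu]

/k/ satisfies [−cont, −son, −dr] and sits in V __ V. The [+continuant] counterpart of the voiceless velar stop is /x/. Other segments in /ɑkʌnt͡ʃʊd͡ʒu/ either fail the structural description or are not in the environment, so the surface form is [ɑxʌnt͡ʃʊd͡ʒu].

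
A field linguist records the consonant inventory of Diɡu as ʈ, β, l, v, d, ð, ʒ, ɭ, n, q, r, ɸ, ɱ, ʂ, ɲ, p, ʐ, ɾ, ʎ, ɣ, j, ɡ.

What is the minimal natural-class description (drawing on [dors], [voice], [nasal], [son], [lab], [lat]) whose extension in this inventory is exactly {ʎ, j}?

[+son, -nasal, +dors]

/ʎ, j/ are all [+sonorant], [-nasal], [+dorsal], and no other segment in the inventory matches all three values. Dropping any one of them over-generates: [-nasal, +dorsal] alone would also admit /q, ɣ, ɡ/; [+sonorant, +dorsal] alone would also admit /ɲ/; [+sonorant, -nasal] alone would also admit /l, ɭ, r, ɾ/. No other combination of two listed features picks out exactly this set either, so fewer than three features will not do.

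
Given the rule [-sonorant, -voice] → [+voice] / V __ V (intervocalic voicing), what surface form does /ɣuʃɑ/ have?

[ɣuʒɑ]

Only /ʃ/ occurs between two vowels (/u/ __ /ɑ/) and matches the structural description. It is a voiceless postalveolar fricative, so [-sonorant, -voice] holds; changing it to [+voice] with all other features held fixed yields /ʒ/ (voiced postalveolar fricative). No other segment meets both the structural description and the environment, so the output is [ɣuʒɑ].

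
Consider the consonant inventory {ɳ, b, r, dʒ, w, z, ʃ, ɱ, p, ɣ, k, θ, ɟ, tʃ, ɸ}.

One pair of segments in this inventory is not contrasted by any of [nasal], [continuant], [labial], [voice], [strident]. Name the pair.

r, ɣ

On the given features, /r/ and /ɣ/ have an identical profile: [−nasal], [+continuant], [−labial], [+voice], [−strident]. No other two segments in the inventory coincide on all 5 features. (They do differ in [sonorant], [coronal] and [dorsal], which are not among the given features.)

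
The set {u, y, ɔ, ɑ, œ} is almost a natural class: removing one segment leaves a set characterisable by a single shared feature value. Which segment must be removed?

/u, œ, y, ɔ/ are all [+round], but /ɑ/ (low back unrounded vowel) is [−round]. No other single segment can be removed to leave a set sharing one feature value that the removed segment lacks, so /ɑ/ is the odd one out.

ɑ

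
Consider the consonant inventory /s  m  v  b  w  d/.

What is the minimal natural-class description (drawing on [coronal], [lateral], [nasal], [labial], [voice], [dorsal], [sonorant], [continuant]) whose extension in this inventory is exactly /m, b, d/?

[-continuant]

The target set is precisely the extension of [-continuant] in this inventory.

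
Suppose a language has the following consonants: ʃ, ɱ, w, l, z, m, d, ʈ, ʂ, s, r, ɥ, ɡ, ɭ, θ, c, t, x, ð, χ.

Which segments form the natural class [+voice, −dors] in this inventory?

First, the [+voice] segments are /ɱ, w, l, z, m, d, r, ɥ, ɡ, ɭ, ð/.
Of those, [−dorsal] leaves /ɱ, l, z, m, d, r, ɭ, ð/.

ɱ, l, z, m, d, r, ɭ, ð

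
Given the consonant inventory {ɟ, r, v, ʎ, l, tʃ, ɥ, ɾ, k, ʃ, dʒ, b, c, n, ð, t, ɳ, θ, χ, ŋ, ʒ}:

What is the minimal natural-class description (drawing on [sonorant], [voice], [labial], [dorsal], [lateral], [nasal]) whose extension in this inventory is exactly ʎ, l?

Every target segment is [+lateral] and no other inventory member is, so one feature is enough.

[+lateral]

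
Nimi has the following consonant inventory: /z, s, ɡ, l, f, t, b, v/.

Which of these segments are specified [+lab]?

The feature [labial] marks segments articulated with one or both lips. In this inventory /f, b, v/ have that property, so they are [+labial]; /z, s, ɡ, l, t/ are [−labial].

f, b, v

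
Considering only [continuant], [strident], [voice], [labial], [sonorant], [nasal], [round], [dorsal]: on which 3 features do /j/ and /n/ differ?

/j/ is the palatal glide and /n/ is the alveolar nasal. Both are [−strident], [+voice], [−labial], [+sonorant], [−round]. /j/ is [−nasal] while /n/ is [+nasal]; /j/ is [+continuant] while /n/ is [−continuant]; /j/ is [+dorsal] while /n/ is [−dorsal], so the distinguishing features are [nasal], [continuant], [dorsal].

[nasal], [continuant], [dorsal]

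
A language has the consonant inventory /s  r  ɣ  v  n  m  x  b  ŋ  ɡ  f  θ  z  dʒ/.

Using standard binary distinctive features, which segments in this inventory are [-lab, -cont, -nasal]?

ɡ, dʒ

Eliminate segments failing any feature: /s, r, ɣ, x, θ, z/ are [+continuant]; /v, m, b, f/ are [+labial]; /n, ŋ/ are [+nasal]. The remaining /ɡ, dʒ/ satisfy [-labial], [-continuant], [-nasal].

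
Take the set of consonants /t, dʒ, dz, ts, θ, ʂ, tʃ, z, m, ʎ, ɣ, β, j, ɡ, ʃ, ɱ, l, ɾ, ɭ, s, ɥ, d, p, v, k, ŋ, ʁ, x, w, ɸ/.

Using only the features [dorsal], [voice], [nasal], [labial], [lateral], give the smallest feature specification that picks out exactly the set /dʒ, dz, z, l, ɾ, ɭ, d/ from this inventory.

[+voice, −labial, −dorsal]

/dʒ, dz, z, l, ɾ, ɭ, d/ are all [+voice], [−labial], [−dorsal], and no other segment in the inventory matches all three values. Dropping any one of them over-generates: [−labial, −dorsal] alone would also admit /t, ts, θ, ʂ, …/; [+voice, −dorsal] alone would also admit /m, β, ɱ, v/; [+voice, −labial] alone would also admit /ʎ, ɣ, j, ɡ, …/. No other combination of two listed features picks out exactly this set either, so fewer than three features will not do.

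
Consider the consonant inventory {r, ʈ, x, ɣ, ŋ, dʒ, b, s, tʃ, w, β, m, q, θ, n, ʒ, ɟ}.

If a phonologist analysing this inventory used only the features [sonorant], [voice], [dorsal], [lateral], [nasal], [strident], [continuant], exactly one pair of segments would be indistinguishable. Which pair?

On the given features, /m/ and /n/ have an identical profile: [+sonorant], [+voice], [−dorsal], [−lateral], [+nasal], [−strident], [−continuant]. No other two segments in the inventory coincide on all 7 features. (They do differ in [labial] and [coronal], which are not among the given features.)

m, n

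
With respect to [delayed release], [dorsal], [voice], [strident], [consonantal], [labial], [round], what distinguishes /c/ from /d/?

/c/ (voiceless palatal stop) and /d/ (voiced alveolar stop) agree on [−delayed release], [−strident], [+consonantal], [−labial], [−round]. They differ on [voice] (/c/ [−], /d/ [+]), [dorsal] (/c/ [+], /d/ [−]).

[voice], [dorsal]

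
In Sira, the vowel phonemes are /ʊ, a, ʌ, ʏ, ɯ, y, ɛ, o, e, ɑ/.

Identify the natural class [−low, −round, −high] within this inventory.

Checking each segment against [−low], [−round], [−high]: /ʌ/ (mid back unrounded lax vowel), /ɛ/ (mid front unrounded lax vowel), /e/ (mid front unrounded tense vowel) satisfy every feature; every other segment in the inventory fails at least one.

ʌ, ɛ, e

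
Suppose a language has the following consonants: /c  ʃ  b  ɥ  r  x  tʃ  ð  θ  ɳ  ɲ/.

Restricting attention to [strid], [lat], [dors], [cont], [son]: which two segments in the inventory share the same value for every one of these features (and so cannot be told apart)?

Both /ð/ and /θ/ are [−strident], [−lateral], [−dorsal], [+continuant], [−sonorant]. Since the list omits [voice] — which does distinguish the voiced dental fricative from the voiceless dental fricative — this pair collapses; all other pairs remain distinct.

ð, θ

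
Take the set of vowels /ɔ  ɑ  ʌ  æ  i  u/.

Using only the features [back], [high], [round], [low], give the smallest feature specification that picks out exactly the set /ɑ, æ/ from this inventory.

[+low]

The target set is precisely the extension of [+low] in this inventory.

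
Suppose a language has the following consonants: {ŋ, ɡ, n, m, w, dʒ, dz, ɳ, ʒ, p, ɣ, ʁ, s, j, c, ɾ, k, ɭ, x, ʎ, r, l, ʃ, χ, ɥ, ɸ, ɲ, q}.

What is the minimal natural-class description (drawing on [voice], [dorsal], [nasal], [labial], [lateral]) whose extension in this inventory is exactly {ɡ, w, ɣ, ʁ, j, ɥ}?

Every target segment is [+voice], [−nasal], [−lateral], [+dorsal]; each remaining inventory member fails at least one of these. Each conjunct is needed — [−nasal, −lateral, +dorsal] alone would also admit /c, k, x, χ, …/; [+voice, −lateral, +dorsal] alone would also admit /ŋ, ɲ/; [+voice, −nasal, +dorsal] alone would also admit /ʎ/; [+voice, −nasal, −lateral] alone would also admit /dʒ, dz, ʒ, ɾ, …/ — and no other combination of three listed features has exactly this extension, so four is the minimum.

[+voice, −nasal, −lateral, +dorsal]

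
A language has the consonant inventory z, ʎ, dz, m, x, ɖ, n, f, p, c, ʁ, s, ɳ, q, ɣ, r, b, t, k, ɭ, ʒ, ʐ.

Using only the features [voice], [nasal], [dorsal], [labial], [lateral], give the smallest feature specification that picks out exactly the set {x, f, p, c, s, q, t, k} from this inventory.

/x, f, p, c, s, q, t, k/ are exactly the [−voice] segments in the inventory, so a single feature suffices.

[−voice]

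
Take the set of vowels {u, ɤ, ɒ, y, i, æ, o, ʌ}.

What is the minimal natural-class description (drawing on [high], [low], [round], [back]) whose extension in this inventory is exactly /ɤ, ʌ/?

Every target segment is [+back], [−round]; each remaining inventory member fails at least one of these. Each conjunct is needed — [−round] alone would also admit /i, æ/; [+back] alone would also admit /u, ɒ, o/ — and no other single listed feature has exactly this extension, so two is the minimum.

[+back, −round]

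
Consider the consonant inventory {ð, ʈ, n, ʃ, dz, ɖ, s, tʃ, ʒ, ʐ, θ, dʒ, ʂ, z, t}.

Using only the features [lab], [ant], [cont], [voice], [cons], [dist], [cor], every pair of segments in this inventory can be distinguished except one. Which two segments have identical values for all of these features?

On the given features, /dz/ and /n/ have an identical profile: [−labial], [+anterior], [−continuant], [+voice], [+consonantal], [−distributed], [+coronal]. No other two segments in the inventory coincide on all 7 features. (They do differ in [sonorant], [nasal] and [strident], which are not among the given features.)

dz, n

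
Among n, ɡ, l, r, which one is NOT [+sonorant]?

Every segment except /ɡ/ is [+sonorant]. /ɡ/ (voiced velar stop) is [−sonorant], so it is the exception.

ɡ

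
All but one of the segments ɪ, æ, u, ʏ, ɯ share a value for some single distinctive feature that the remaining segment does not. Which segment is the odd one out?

The remaining segments after removing /æ/ share [+high]; /æ/ (low front unrounded vowel) is [−high]. For every other candidate removal, the leftover set fails to share any single feature value that the removed segment lacks.

æ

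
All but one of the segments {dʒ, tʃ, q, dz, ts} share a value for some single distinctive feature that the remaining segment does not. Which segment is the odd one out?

q

The remaining segments after removing /q/ share [+delayed release]; /q/ (voiceless uvular stop) is [-delayed release]. For every other candidate removal, the leftover set fails to share any single feature value that the removed segment lacks.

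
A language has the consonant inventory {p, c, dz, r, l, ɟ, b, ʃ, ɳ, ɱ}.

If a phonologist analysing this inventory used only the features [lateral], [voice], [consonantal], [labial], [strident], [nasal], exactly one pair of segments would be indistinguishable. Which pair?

On the given features, /ɟ/ and /r/ have an identical profile: [-lateral], [+voice], [+consonantal], [-labial], [-strident], [-nasal]. No other two segments in the inventory coincide on all 6 features. (They do differ in [sonorant], [continuant] and [dorsal], which are not among the given features.)

ɟ, r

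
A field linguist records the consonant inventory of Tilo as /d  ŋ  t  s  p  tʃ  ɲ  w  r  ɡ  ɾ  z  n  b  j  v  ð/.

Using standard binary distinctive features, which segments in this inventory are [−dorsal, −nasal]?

d, t, s, p, tʃ, r, ɾ, z, b, v, ð

Eliminate segments failing any feature: /ŋ, ɲ, w, ɡ, j/ are [+dorsal]; /n/ is [+nasal]. The remaining /d, t, s, p, tʃ, r, ɾ, z, b, v, ð/ satisfy [−dorsal], [−nasal].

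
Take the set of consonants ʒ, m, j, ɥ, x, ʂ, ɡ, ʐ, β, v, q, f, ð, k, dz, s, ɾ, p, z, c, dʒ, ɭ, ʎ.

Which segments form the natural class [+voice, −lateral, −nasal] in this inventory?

ʒ, j, ɥ, ɡ, ʐ, β, v, ð, dz, ɾ, z, dʒ

Eliminate segments failing any feature: /m/ is [+nasal]; /x, ʂ, q, f, k, s, p, c/ are [−voice]; /ɭ, ʎ/ are [+lateral]. The remaining /ʒ, j, ɥ, ɡ, ʐ, β, v, ð, dz, ɾ, z, dʒ/ satisfy [+voice], [−lateral], [−nasal].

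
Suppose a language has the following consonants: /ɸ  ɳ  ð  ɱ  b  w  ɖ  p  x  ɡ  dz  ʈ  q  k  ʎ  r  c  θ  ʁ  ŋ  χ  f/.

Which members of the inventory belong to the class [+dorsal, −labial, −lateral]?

Checking each segment against [+dorsal], [−labial], [−lateral]: /x/ (voiceless velar fricative), /ɡ/ (voiced velar stop), /q/ (voiceless uvular stop), /k/ (voiceless velar stop), /c/ (voiceless palatal stop), /ʁ/ (voiced uvular fricative), among others, satisfy every feature; every other segment in the inventory fails at least one.

x, ɡ, q, k, c, ʁ, ŋ, χ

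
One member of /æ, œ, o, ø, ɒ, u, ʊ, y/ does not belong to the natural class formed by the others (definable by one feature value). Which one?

[round] groups all but one: /ʊ, œ, o, ɒ, ø, u, y/ share [+round] while /æ/ (low front unrounded vowel) alone is [-round]. Removing any other segment would not leave a single-feature class that excludes it.

æ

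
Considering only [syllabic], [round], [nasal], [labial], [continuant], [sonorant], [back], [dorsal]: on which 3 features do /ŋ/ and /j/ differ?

The two segments share [−syllabic], [−round], [−labial], [+sonorant], [+dorsal]. The only features from the list on which they differ: /ŋ/ is [+nasal] while /j/ is [−nasal]; /ŋ/ is [−continuant] while /j/ is [+continuant]; /ŋ/ is [+back] while /j/ is [−back].

[nasal], [continuant], [back]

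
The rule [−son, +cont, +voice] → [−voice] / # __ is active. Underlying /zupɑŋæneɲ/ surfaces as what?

/z/ satisfies [−son, +cont, +voice] and sits in # __. The [−voice] counterpart of the voiced alveolar fricative is /s/. Other segments in /zupɑŋæneɲ/ either fail the structural description or are not in the environment, so the surface form is [supɑŋæneɲ].

[supɑŋæneɲ]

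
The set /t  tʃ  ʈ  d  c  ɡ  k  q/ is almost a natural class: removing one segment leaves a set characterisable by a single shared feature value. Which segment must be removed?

[delayed release] (equivalently [strident]) groups all but one: /ʈ, c, k, t, ɡ, q, d/ share [-delayed release] while /tʃ/ (voiceless postalveolar affricate) alone is [+delayed release]. Removing any other segment would not leave a single-feature class that excludes it.

tʃ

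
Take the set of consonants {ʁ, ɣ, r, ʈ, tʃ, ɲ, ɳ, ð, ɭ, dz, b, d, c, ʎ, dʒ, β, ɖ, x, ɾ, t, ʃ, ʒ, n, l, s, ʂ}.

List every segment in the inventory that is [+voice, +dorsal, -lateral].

Eliminate segments failing any feature: /r, ɳ, ð, ɭ, dz, b, d, dʒ, β, ɖ, ɾ, ʒ, n, l/ are [-dorsal]; /ʈ, tʃ, c, x, t, ʃ, s, ʂ/ are [-voice]; /ʎ/ is [+lateral]. The remaining /ʁ, ɣ, ɲ/ satisfy [+voice], [+dorsal], [-lateral].

ʁ, ɣ, ɲ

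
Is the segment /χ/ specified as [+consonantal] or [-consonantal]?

[+consonantal]

/χ/ is the voiceless uvular fricative, hence [+consonantal].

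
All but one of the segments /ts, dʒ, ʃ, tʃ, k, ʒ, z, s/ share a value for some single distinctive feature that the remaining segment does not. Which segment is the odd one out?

[strident] (equivalently [coronal], [dorsal]) groups all but one: /ts, z, dʒ, tʃ, ʒ, s, ʃ/ share [+strident] while /k/ (voiceless velar stop) alone is [-strident]. Removing any other segment would not leave a single-feature class that excludes it.

k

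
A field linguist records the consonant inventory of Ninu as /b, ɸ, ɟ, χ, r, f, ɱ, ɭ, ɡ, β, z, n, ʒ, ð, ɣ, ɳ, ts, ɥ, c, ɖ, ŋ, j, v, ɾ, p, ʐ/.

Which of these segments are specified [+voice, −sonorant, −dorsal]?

b, β, z, ʒ, ð, ɖ, v, ʐ

Among the inventory, the [+voice] segments are /b, ɟ, r, ɱ, ɭ, ɡ, β, z, n, ʒ, ð, ɣ, ɳ, ɥ, ɖ, ŋ, j, v, ɾ, ʐ/.
Among these, [−sonorant] gives /b, ɟ, ɡ, β, z, ʒ, ð, ɣ, ɖ, v, ʐ/.
Within that set, [−dorsal] leaves /b, β, z, ʒ, ð, ɖ, v, ʐ/.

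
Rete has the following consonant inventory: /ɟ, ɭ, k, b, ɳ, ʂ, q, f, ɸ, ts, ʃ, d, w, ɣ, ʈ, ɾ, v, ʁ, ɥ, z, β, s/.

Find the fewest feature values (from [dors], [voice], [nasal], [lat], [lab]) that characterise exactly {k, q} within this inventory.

[-voice, +dors]

Every target segment is [-voice], [+dorsal]; each remaining inventory member fails at least one of these. Each conjunct is needed — [+dorsal] alone would also admit /ɟ, w, ɣ, ʁ, …/; [-voice] alone would also admit /ʂ, f, ɸ, ts, …/ — and no other single listed feature has exactly this extension, so two is the minimum.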